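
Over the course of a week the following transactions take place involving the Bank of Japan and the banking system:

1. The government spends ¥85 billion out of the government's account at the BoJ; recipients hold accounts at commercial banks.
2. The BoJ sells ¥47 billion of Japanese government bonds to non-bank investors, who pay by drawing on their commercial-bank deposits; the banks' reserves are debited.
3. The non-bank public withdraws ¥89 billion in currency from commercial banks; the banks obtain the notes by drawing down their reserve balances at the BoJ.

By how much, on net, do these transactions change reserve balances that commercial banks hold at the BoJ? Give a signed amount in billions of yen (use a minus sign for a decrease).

Government spending ¥85 billion: government payments flow into bank reserve accounts → +¥85B.
Asset sale (to non-banks) ¥47 billion: the non-bank buyers' banks settle from reserves → −¥47B.
Currency withdrawal ¥89 billion: banks swap reserves for currency → −¥89B.
Net: 85 − 47 − 89 = -¥51 billion.

-¥51 billion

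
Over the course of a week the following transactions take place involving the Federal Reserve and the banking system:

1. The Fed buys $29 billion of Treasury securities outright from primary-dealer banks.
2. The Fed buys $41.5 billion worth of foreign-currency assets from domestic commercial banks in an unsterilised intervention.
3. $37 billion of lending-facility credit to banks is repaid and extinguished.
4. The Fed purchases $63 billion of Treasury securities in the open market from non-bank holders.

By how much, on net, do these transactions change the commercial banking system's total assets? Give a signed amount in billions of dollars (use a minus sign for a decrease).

OMO purchase (from banks) $29 billion: just an asset swap on bank balance sheets → 0.
FX purchase $41.5 billion: just an asset swap on bank balance sheets → 0.
Discount-window repayment $37 billion: bank balance sheets shrink → −$37B.
Asset purchase (from non-banks) $63 billion: bank balance sheets expand → +$63B.
Net: 0 + 0 − 37 + 63 = +$26 billion.

+$26 billion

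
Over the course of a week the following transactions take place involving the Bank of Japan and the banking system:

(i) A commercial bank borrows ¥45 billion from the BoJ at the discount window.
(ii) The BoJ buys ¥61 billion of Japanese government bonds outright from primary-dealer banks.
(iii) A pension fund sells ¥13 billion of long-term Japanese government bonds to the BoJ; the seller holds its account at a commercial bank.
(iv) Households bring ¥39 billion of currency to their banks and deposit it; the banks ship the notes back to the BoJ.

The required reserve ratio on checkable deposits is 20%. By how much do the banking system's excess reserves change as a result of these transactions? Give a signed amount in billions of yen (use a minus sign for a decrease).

Discount-window loan ¥45 billion: reserves +¥45B, deposits 0.
OMO purchase (from banks) ¥61 billion: reserves +¥61B, deposits 0.
Asset purchase (from non-banks) ¥13 billion: reserves +¥13B, deposits +¥13B.
Currency deposit ¥39 billion: reserves +¥39B, deposits +¥39B.
Totals: Δreserves = +¥158B, Δdeposits = +¥52B.
Δrequired reserves = 20% × +¥52B = +¥10.4B.
Δexcess reserves = Δreserves − Δrequired = +¥158B − (+¥10.4B) = +¥147.6 billion.

+¥147.6 billion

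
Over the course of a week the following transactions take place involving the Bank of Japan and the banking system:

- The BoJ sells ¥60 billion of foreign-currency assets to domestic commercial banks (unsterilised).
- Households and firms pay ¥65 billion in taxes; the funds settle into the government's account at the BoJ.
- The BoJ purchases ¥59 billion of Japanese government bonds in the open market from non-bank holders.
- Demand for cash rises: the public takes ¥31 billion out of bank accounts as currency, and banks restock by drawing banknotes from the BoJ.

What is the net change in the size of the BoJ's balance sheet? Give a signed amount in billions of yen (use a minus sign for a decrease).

FX sale ¥60 billion: a BoJ asset is shed → −¥60B.
Government account inflow ¥65 billion: only the composition of liabilities changes → 0.
Asset purchase (from non-banks) ¥59 billion: a BoJ asset is acquired → +¥59B.
Currency withdrawal ¥31 billion: only the composition of liabilities changes → 0.
Net: −60 + 0 + 59 + 0 = -¥1 billion.

-¥1 billion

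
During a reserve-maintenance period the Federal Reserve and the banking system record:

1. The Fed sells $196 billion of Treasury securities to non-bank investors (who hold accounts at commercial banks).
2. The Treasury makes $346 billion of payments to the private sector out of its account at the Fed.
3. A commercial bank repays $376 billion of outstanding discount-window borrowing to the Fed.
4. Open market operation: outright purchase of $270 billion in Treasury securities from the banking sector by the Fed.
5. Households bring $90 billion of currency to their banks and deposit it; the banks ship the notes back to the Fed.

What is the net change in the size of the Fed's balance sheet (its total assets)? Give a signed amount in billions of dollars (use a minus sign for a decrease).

Asset sale (to non-banks) $196 billion: a Fed asset is shed → −$196B.
Government spending $346 billion: only the composition of liabilities changes → 0.
Discount-window repayment $376 billion: a Fed asset is shed → −$376B.
OMO purchase (from banks) $270 billion: a Fed asset is acquired → +$270B.
Currency deposit $90 billion: only the composition of liabilities changes → 0.
Net: −196 + 0 − 376 + 270 + 0 = -$302 billion.

-$302 billion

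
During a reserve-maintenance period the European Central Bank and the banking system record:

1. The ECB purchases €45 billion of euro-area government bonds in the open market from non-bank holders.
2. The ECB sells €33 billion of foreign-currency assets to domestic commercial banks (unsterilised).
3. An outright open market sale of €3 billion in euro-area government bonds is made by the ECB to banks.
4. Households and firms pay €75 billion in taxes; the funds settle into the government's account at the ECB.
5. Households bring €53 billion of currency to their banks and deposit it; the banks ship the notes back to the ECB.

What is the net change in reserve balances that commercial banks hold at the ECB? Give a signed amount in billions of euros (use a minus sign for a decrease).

-€13 billion

ECB balance sheet:
  Assets:      Securities +€42B, Foreign assets −€33B
  Liabilities: Bank reserves −€13B, Currency in circulation −€53B, Government deposits +€75B
Commercial banking system:
  Assets:      Reserves at CB −€13B, Securities +€3B, Foreign assets +€33B
  Liabilities: Checkable deposits +€23B
So the change in reserve balances that commercial banks hold at the ECB is -€13 billion.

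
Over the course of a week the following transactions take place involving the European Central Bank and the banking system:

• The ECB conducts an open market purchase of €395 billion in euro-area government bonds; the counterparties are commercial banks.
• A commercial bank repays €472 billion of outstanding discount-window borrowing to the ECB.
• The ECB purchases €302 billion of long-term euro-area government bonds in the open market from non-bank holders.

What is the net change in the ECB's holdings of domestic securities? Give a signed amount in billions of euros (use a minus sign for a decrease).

+€697 billion

ECB balance sheet:
  Assets:      Securities +€697B, Loans to banks −€472B
  Liabilities: Bank reserves +€225B
Commercial banking system:
  Assets:      Reserves at CB +€225B, Securities −€395B
  Liabilities: Checkable deposits +€302B, Borrowings from CB −€472B
So the change in the ECB's holdings of domestic securities is +€697 billion.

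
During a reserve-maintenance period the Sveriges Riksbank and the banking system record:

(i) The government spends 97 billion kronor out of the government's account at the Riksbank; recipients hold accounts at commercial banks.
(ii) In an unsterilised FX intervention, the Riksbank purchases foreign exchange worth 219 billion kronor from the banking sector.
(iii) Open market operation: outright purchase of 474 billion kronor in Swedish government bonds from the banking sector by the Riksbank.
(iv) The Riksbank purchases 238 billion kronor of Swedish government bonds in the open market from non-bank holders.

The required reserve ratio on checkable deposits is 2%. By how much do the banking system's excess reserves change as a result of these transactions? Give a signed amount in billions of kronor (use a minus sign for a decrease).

+1021.3 billion

Government spending 97 billion kronor: reserves +97B, deposits +97B.
FX purchase 219 billion kronor: reserves +219B, deposits 0.
OMO purchase (from banks) 474 billion kronor: reserves +474B, deposits 0.
Asset purchase (from non-banks) 238 billion kronor: reserves +238B, deposits +238B.
Totals: Δreserves = +1028B, Δdeposits = +335B.
Δrequired reserves = 2% × +335B = +6.7B.
Δexcess reserves = Δreserves − Δrequired = +1028B − (+6.7B) = +1021.3 billion.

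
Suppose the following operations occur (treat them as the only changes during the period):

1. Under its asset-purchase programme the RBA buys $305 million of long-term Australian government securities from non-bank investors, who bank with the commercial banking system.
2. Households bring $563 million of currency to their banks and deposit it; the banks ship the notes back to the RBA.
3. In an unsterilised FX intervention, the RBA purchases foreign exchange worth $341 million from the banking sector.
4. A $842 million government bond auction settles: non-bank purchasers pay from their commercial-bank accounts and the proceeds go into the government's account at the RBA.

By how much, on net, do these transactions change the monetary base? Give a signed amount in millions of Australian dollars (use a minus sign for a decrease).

RBA balance sheet:
  Assets:      Securities +$305M, Foreign assets +$341M
  Liabilities: Bank reserves +$367M, Currency in circulation −$563M, Government deposits +$842M
Commercial banking system:
  Assets:      Reserves at CB +$367M, Foreign assets −$341M
  Liabilities: Checkable deposits +$26M
Monetary base = currency + reserves: −$563M + (+$367M) = -$196 million.

-$196 million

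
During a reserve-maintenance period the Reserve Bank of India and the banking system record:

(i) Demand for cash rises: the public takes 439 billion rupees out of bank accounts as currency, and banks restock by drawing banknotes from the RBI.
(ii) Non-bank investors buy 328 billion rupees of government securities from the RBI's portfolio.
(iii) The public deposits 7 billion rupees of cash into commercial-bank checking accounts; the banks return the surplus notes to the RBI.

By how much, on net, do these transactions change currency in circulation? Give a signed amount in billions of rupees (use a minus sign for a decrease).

+432 billion

RBI balance sheet:
  Assets:      Securities −328B
  Liabilities: Bank reserves −760B, Currency in circulation +432B
So the change in currency in circulation is +432 billion.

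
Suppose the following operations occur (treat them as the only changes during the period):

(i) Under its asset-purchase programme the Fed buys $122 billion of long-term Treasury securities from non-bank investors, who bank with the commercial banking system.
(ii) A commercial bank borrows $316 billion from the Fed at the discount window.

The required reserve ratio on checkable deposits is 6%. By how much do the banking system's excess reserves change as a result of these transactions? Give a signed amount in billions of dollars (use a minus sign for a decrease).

+$430.68 billion

Asset purchase (from non-banks) $122 billion: reserves +$122B, deposits +$122B.
Discount-window loan $316 billion: reserves +$316B, deposits 0.
Totals: Δreserves = +$438B, Δdeposits = +$122B.
Δrequired reserves = 6% × +$122B = +$7.32B.
Δexcess reserves = Δreserves − Δrequired = +$438B − (+$7.32B) = +$430.68 billion.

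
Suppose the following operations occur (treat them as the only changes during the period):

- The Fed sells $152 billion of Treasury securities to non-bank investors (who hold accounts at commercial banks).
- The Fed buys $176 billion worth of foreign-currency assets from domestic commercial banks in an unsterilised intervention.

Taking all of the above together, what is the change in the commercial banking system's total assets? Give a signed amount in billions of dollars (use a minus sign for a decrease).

Asset sale (to non-banks) $152 billion: bank balance sheets shrink → −$152B.
FX purchase $176 billion: just an asset swap on bank balance sheets → 0.
Net: −152 + 0 = -$152 billion.

-$152 billion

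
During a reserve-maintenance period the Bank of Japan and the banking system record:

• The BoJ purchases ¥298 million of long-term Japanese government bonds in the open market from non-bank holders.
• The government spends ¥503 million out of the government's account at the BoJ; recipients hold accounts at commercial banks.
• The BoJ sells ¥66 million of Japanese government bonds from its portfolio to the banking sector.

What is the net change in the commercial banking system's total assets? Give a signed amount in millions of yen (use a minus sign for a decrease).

BoJ balance sheet:
  Assets:      Securities +¥232M
  Liabilities: Bank reserves +¥735M, Government deposits −¥503M
Commercial banking system:
  Assets:      Reserves at CB +¥735M, Securities +¥66M
  Liabilities: Checkable deposits +¥801M
Change in total bank assets = +¥801 million.

+¥801 million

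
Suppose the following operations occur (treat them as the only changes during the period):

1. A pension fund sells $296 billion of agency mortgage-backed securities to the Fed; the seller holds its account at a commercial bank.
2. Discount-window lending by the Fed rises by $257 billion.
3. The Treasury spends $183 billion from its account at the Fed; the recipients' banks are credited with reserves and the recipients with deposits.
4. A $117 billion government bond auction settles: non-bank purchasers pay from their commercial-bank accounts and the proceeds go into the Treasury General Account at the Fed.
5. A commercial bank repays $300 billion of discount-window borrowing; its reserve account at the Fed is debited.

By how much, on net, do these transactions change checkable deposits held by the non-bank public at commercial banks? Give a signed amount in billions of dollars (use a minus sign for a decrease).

Asset purchase (from non-banks) $296 billion: non-bank counterparties' bank balances rise → +$296B.
Discount-window loan $257 billion: the counterparty is a bank, so public deposits are unchanged → 0.
Government spending $183 billion: non-bank counterparties' bank balances rise → +$183B.
Government account inflow $117 billion: non-bank counterparties' bank balances fall → −$117B.
Discount-window repayment $300 billion: the counterparty is a bank, so public deposits are unchanged → 0.
Net: 296 + 0 + 183 − 117 + 0 = +$362 billion.

+$362 billion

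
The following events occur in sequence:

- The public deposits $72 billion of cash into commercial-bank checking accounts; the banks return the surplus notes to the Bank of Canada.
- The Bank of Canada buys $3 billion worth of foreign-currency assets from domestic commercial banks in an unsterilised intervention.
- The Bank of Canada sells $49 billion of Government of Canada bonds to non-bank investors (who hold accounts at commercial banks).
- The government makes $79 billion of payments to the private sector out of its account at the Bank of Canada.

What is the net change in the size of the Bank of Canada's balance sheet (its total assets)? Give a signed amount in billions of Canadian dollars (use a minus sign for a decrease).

Currency deposit $72 billion: only the composition of liabilities changes → 0.
FX purchase $3 billion: a Bank of Canada asset is acquired → +$3B.
Asset sale (to non-banks) $49 billion: a Bank of Canada asset is shed → −$49B.
Government spending $79 billion: only the composition of liabilities changes → 0.
Net: 0 + 3 − 49 + 0 = -$46 billion.

-$46 billion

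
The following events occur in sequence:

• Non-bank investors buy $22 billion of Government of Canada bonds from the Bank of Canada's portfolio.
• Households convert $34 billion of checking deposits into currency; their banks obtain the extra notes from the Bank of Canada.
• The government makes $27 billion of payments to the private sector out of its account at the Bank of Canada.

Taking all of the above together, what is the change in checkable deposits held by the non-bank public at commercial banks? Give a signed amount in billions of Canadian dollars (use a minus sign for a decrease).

-$29 billion

Bank of Canada balance sheet:
  Assets:      Securities −$22B
  Liabilities: Bank reserves −$29B, Currency in circulation +$34B, Government deposits −$27B
Commercial banking system:
  Assets:      Reserves at CB −$29B
  Liabilities: Checkable deposits −$29B
So the change in checkable deposits held by the non-bank public at commercial banks is -$29 billion.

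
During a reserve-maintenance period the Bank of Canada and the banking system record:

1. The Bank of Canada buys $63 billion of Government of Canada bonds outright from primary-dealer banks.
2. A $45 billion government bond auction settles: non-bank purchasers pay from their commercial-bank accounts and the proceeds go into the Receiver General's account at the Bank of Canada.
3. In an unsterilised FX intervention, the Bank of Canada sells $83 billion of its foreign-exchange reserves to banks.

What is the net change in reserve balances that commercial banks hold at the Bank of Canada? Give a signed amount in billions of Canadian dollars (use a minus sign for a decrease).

Bank of Canada balance sheet:
  Assets:      Securities +$63B, Foreign assets −$83B
  Liabilities: Bank reserves −$65B, Government deposits +$45B
So the change in reserve balances that commercial banks hold at the Bank of Canada is -$65 billion.

-$65 billion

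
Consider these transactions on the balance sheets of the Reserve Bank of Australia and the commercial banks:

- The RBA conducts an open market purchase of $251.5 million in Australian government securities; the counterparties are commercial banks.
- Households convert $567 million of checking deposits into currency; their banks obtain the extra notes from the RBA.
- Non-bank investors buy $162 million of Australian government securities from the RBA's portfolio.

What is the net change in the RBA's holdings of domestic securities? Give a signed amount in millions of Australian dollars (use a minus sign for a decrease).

+$89.5 million

RBA balance sheet:
  Assets:      Securities +$89.5M
  Liabilities: Bank reserves −$477.5M, Currency in circulation +$567M
Commercial banking system:
  Assets:      Reserves at CB −$477.5M, Securities −$251.5M
  Liabilities: Checkable deposits −$729M
So the change in the RBA's holdings of domestic securities is +$89.5 million.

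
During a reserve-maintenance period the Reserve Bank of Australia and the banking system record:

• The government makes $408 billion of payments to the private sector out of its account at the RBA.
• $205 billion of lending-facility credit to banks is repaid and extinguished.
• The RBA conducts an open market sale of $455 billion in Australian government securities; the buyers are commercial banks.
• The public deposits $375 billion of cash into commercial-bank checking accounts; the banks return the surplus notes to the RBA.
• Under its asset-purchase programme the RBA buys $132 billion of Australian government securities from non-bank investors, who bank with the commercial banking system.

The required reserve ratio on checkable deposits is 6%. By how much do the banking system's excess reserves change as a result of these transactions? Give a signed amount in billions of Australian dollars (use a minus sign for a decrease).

+$200.1 billion

Government spending $408 billion: reserves +$408B, deposits +$408B.
Discount-window repayment $205 billion: reserves −$205B, deposits 0.
OMO sale (to banks) $455 billion: reserves −$455B, deposits 0.
Currency deposit $375 billion: reserves +$375B, deposits +$375B.
Asset purchase (from non-banks) $132 billion: reserves +$132B, deposits +$132B.
Totals: Δreserves = +$255B, Δdeposits = +$915B.
Δrequired reserves = 6% × +$915B = +$54.9B.
Δexcess reserves = Δreserves − Δrequired = +$255B − (+$54.9B) = +$200.1 billion.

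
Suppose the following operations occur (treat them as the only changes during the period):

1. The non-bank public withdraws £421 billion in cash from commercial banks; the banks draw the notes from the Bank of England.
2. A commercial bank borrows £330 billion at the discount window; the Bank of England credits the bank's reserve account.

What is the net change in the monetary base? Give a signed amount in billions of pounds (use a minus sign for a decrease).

+£330 billion

Currency withdrawal £421 billion: just a shift between currency and reserves — both are base money → 0.
Discount-window loan £330 billion: Bank of England balance sheet expands → +£330B.
Net: 0 + 330 = +£330 billion.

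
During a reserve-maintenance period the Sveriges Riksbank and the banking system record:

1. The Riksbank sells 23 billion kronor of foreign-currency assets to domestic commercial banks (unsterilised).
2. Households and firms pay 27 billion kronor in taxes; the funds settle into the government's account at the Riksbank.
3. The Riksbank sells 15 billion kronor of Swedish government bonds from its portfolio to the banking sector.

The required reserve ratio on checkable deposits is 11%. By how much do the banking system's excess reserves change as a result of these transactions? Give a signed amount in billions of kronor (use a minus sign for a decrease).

-62.03 billion

FX sale 23 billion kronor: reserves −23B, deposits 0.
Government account inflow 27 billion kronor: reserves −27B, deposits −27B.
OMO sale (to banks) 15 billion kronor: reserves −15B, deposits 0.
Totals: Δreserves = −65B, Δdeposits = −27B.
Δrequired reserves = 11% × −27B = −2.97B.
Δexcess reserves = Δreserves − Δrequired = −65B − (−2.97B) = -62.03 billion.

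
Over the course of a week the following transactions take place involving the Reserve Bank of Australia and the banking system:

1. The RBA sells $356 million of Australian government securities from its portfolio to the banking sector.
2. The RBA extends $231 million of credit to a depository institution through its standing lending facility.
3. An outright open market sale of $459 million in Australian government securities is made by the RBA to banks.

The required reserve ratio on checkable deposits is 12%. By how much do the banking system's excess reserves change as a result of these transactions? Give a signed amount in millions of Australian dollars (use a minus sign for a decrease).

OMO sale (to banks) $356 million: reserves −$356M, deposits 0.
Discount-window loan $231 million: reserves +$231M, deposits 0.
OMO sale (to banks) $459 million: reserves −$459M, deposits 0.
Totals: Δreserves = −$584M, Δdeposits = 0.
Δrequired reserves = 12% × 0 = 0.
Δexcess reserves = Δreserves − Δrequired = −$584M − (0) = -$584 million.

-$584 million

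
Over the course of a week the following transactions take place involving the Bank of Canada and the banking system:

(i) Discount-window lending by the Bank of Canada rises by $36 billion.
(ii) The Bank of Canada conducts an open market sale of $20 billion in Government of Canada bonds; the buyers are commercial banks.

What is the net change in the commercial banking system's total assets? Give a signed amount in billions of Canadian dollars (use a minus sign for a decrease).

Discount-window loan $36 billion: bank balance sheets expand → +$36B.
OMO sale (to banks) $20 billion: just an asset swap on bank balance sheets → 0.
Net: 36 + 0 = +$36 billion.

+$36 billion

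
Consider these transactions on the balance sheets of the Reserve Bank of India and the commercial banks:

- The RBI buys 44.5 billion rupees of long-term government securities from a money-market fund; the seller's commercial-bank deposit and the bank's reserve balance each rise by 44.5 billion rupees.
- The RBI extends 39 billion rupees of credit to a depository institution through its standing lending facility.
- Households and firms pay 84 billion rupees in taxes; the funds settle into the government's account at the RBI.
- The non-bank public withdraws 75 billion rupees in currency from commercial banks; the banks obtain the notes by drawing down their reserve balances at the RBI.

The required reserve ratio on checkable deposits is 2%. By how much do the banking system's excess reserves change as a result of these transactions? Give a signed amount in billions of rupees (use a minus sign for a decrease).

Asset purchase (from non-banks) 44.5 billion rupees: reserves +44.5B, deposits +44.5B.
Discount-window loan 39 billion rupees: reserves +39B, deposits 0.
Government account inflow 84 billion rupees: reserves −84B, deposits −84B.
Currency withdrawal 75 billion rupees: reserves −75B, deposits −75B.
Totals: Δreserves = −75.5B, Δdeposits = −114.5B.
Δrequired reserves = 2% × −114.5B = −2.29B.
Δexcess reserves = Δreserves − Δrequired = −75.5B − (−2.29B) = -73.21 billion.

-73.21 billion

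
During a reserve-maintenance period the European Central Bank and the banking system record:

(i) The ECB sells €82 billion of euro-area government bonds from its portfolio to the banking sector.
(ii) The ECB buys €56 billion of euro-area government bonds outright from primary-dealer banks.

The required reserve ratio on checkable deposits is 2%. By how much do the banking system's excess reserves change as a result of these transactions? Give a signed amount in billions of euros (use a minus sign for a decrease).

OMO sale (to banks) €82 billion: reserves −€82B, deposits 0.
OMO purchase (from banks) €56 billion: reserves +€56B, deposits 0.
Totals: Δreserves = −€26B, Δdeposits = 0.
Δrequired reserves = 2% × 0 = 0.
Δexcess reserves = Δreserves − Δrequired = −€26B − (0) = -€26 billion.

-€26 billion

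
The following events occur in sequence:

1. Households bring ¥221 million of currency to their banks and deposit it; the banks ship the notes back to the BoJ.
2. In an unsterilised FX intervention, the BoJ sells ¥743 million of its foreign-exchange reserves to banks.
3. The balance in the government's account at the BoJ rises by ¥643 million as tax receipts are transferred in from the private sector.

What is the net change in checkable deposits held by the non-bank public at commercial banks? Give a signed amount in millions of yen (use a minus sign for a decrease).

-¥422 million

Currency deposit ¥221 million: non-bank counterparties' bank balances rise → +¥221M.
FX sale ¥743 million: the counterparty is a bank, so public deposits are unchanged → 0.
Government account inflow ¥643 million: non-bank counterparties' bank balances fall → −¥643M.
Net: 221 + 0 − 643 = -¥422 million.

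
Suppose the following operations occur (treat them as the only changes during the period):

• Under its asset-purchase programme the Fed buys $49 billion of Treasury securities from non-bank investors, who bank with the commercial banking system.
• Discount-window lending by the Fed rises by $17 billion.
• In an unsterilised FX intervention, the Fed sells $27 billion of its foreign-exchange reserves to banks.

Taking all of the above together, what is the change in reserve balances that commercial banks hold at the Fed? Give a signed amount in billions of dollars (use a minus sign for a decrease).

+$39 billion

Fed balance sheet:
  Assets:      Securities +$49B, Loans to banks +$17B, Foreign assets −$27B
  Liabilities: Bank reserves +$39B
Commercial banking system:
  Assets:      Reserves at CB +$39B, Foreign assets +$27B
  Liabilities: Checkable deposits +$49B, Borrowings from CB +$17B
So the change in reserve balances that commercial banks hold at the Fed is +$39 billion.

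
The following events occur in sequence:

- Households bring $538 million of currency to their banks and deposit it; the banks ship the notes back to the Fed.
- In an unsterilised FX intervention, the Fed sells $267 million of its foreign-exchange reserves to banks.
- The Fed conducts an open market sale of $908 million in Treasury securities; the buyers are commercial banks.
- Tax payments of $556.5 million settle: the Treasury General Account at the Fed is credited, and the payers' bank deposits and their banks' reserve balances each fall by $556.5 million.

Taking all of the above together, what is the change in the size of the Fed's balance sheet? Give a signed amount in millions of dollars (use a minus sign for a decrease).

-$1175 million

Currency deposit $538 million: only the composition of liabilities changes → 0.
FX sale $267 million: a Fed asset is shed → −$267M.
OMO sale (to banks) $908 million: a Fed asset is shed → −$908M.
Government account inflow $556.5 million: only the composition of liabilities changes → 0.
Net: 0 − 267 − 908 + 0 = -$1175 million.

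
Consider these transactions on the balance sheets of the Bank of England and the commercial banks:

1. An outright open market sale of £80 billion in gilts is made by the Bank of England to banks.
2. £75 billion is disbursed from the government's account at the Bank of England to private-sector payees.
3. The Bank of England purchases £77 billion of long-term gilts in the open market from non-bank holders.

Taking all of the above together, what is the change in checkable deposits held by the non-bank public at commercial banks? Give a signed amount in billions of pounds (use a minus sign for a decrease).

+£152 billion

OMO sale (to banks) £80 billion: the counterparty is a bank, so public deposits are unchanged → 0.
Government spending £75 billion: non-bank counterparties' bank balances rise → +£75B.
Asset purchase (from non-banks) £77 billion: non-bank counterparties' bank balances rise → +£77B.
Net: 0 + 75 + 77 = +£152 billion.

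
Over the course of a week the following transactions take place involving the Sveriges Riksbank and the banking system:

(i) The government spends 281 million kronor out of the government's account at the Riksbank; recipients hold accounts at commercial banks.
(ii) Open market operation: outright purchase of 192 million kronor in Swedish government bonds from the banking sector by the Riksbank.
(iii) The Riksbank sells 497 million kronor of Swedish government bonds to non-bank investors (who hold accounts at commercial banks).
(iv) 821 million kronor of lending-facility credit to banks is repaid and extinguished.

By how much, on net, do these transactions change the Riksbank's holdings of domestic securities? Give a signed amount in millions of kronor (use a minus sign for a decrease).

-305 million

Government spending 281 million kronor: the Riksbank's securities portfolio is untouched → 0.
OMO purchase (from banks) 192 million kronor: securities added to the Riksbank's portfolio → +192M.
Asset sale (to non-banks) 497 million kronor: securities removed from the Riksbank's portfolio → −497M.
Discount-window repayment 821 million kronor: the Riksbank's securities portfolio is untouched → 0.
Net: 0 + 192 − 497 + 0 = -305 million.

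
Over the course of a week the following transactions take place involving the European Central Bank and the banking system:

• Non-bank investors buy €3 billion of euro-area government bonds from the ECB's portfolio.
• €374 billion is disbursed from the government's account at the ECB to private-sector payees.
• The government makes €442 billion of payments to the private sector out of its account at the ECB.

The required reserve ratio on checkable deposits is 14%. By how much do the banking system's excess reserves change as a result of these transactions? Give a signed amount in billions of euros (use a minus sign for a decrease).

Asset sale (to non-banks) €3 billion: reserves −€3B, deposits −€3B.
Government spending €374 billion: reserves +€374B, deposits +€374B.
Government spending €442 billion: reserves +€442B, deposits +€442B.
Totals: Δreserves = +€813B, Δdeposits = +€813B.
Δrequired reserves = 14% × +€813B = +€113.82B.
Δexcess reserves = Δreserves − Δrequired = +€813B − (+€113.82B) = +€699.18 billion.

+€699.18 billion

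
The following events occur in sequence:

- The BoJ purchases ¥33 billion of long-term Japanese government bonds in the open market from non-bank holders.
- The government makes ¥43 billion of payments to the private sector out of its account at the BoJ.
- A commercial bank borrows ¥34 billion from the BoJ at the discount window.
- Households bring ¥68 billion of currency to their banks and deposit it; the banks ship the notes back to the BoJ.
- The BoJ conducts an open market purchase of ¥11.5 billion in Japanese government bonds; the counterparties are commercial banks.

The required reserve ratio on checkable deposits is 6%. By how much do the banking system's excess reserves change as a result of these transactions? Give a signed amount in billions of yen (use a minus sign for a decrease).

Asset purchase (from non-banks) ¥33 billion: reserves +¥33B, deposits +¥33B.
Government spending ¥43 billion: reserves +¥43B, deposits +¥43B.
Discount-window loan ¥34 billion: reserves +¥34B, deposits 0.
Currency deposit ¥68 billion: reserves +¥68B, deposits +¥68B.
OMO purchase (from banks) ¥11.5 billion: reserves +¥11.5B, deposits 0.
Totals: Δreserves = +¥189.5B, Δdeposits = +¥144B.
Δrequired reserves = 6% × +¥144B = +¥8.64B.
Δexcess reserves = Δreserves − Δrequired = +¥189.5B − (+¥8.64B) = +¥180.86 billion.

+¥180.86 billion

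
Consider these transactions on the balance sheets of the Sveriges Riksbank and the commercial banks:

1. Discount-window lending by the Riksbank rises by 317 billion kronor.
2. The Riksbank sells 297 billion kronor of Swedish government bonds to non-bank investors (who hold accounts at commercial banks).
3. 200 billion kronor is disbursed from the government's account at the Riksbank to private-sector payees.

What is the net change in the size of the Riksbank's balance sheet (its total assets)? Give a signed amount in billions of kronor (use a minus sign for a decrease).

+20 billion

Discount-window loan 317 billion kronor: a Riksbank asset is acquired → +317B.
Asset sale (to non-banks) 297 billion kronor: a Riksbank asset is shed → −297B.
Government spending 200 billion kronor: only the composition of liabilities changes → 0.
Net: 317 − 297 + 0 = +20 billion.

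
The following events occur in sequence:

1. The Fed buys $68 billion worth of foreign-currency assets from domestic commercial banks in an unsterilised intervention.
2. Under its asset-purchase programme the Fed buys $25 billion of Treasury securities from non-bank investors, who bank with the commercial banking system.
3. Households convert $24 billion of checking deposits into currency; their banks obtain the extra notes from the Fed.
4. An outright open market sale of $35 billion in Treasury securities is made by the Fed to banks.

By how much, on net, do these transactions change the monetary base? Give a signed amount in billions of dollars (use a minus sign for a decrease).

+$58 billion

Fed balance sheet:
  Assets:      Securities −$10B, Foreign assets +$68B
  Liabilities: Bank reserves +$34B, Currency in circulation +$24B
Commercial banking system:
  Assets:      Reserves at CB +$34B, Securities +$35B, Foreign assets −$68B
  Liabilities: Checkable deposits +$1B
Monetary base = currency + reserves: +$24B + (+$34B) = +$58 billion.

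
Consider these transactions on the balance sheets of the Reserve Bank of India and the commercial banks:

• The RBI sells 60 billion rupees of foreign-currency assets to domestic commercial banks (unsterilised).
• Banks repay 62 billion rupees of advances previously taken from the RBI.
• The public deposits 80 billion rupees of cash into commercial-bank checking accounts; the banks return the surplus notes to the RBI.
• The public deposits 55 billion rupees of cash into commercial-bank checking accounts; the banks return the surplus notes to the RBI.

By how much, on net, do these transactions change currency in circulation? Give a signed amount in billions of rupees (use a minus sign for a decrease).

FX sale 60 billion rupees: no currency enters or leaves circulation → 0.
Discount-window repayment 62 billion rupees: no currency enters or leaves circulation → 0.
Currency deposit 80 billion rupees: notes return to the central bank → −80B.
Currency deposit 55 billion rupees: notes return to the central bank → −55B.
Net: 0 + 0 − 80 − 55 = -135 billion.

-135 billion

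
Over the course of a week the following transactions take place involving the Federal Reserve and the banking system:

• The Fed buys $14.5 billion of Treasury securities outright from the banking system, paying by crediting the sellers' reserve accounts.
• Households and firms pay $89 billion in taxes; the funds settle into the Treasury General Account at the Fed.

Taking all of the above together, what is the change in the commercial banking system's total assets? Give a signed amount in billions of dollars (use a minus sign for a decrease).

-$89 billion

Fed balance sheet:
  Assets:      Securities +$14.5B
  Liabilities: Bank reserves −$74.5B, Government deposits +$89B
Commercial banking system:
  Assets:      Reserves at CB −$74.5B, Securities −$14.5B
  Liabilities: Checkable deposits −$89B
Change in total bank assets = -$89 billion.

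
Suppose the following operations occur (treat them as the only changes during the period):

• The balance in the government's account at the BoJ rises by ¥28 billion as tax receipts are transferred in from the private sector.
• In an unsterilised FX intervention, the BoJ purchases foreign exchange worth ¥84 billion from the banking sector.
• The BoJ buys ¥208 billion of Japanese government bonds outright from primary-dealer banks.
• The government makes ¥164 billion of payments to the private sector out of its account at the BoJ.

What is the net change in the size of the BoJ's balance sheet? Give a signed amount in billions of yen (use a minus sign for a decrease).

+¥292 billion

Government account inflow ¥28 billion: only the composition of liabilities changes → 0.
FX purchase ¥84 billion: a BoJ asset is acquired → +¥84B.
OMO purchase (from banks) ¥208 billion: a BoJ asset is acquired → +¥208B.
Government spending ¥164 billion: only the composition of liabilities changes → 0.
Net: 0 + 84 + 208 + 0 = +¥292 billion.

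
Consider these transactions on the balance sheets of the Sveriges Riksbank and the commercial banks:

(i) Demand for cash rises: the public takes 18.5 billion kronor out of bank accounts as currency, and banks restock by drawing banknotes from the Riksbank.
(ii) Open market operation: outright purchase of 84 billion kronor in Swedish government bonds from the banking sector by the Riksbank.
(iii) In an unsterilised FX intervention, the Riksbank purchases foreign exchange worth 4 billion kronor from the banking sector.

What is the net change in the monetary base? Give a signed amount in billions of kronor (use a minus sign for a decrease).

Currency withdrawal 18.5 billion kronor: just a shift between currency and reserves — both are base money → 0.
OMO purchase (from banks) 84 billion kronor: Riksbank balance sheet expands → +84B.
FX purchase 4 billion kronor: Riksbank balance sheet expands → +4B.
Net: 0 + 84 + 4 = +88 billion.

+88 billion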